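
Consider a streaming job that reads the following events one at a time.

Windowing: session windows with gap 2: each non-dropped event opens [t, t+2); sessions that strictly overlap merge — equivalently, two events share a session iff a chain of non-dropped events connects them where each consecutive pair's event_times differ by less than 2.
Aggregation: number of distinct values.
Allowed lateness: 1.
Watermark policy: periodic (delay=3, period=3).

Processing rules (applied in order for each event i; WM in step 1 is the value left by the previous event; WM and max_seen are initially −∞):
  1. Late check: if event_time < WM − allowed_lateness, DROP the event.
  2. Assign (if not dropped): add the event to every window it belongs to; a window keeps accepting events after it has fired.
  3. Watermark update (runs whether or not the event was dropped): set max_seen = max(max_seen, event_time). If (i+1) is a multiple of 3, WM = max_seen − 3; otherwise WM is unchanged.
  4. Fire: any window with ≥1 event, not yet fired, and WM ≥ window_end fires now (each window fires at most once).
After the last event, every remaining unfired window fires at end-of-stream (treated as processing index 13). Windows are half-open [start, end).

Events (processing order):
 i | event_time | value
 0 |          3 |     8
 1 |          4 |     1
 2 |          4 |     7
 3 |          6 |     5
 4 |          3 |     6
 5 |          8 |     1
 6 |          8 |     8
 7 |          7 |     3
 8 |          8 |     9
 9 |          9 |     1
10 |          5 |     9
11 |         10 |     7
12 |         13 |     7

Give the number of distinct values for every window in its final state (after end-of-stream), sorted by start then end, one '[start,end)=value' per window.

i=0 t=3 v=8: → [3,5); WM=−∞
i=1 t=4 v=1: → [3,6); WM=−∞
i=2 t=4 v=7: → [3,6); WM=1
i=3 t=6 v=5: → [6,8); WM=1
i=4 t=3 v=6: → [3,6); WM=1
i=5 t=8 v=1: → [8,10); WM=5
i=6 t=8 v=8: → [8,10); WM=5
i=7 t=7 v=3: → [6,10); WM=5
i=8 t=8 v=9: → [6,10); WM=5
i=9 t=9 v=1: → [6,11); WM=5
i=10 t=5 v=9: → [3,11); WM=5
i=11 t=10 v=7: → [3,12); WM=7
i=12 t=13 v=7: → [13,15); WM=7

[3,12)=7 [13,15)=1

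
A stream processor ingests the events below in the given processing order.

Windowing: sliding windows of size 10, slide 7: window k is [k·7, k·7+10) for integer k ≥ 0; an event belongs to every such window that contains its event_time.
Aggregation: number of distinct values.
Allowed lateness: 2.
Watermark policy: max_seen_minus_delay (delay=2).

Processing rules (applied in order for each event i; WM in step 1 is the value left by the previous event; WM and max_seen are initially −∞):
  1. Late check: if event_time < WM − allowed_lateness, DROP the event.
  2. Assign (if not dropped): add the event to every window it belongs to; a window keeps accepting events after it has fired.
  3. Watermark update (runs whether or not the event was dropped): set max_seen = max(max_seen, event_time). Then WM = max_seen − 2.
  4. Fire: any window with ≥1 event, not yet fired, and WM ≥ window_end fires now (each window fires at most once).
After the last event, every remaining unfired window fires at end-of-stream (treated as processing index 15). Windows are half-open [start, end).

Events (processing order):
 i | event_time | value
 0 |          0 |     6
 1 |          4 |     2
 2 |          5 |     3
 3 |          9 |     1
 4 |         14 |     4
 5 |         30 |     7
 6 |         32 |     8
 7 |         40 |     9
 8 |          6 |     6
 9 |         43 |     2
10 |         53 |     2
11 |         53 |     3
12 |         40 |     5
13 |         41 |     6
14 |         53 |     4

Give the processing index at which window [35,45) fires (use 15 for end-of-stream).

10

i=0 t=0 v=6: → [0,10); WM=-2
i=1 t=4 v=2: → [0,10); WM=2
i=2 t=5 v=3: → [0,10); WM=3
i=3 t=9 v=1: → [7,17),[0,10); WM=7
i=4 t=14 v=4: → [14,24),[7,17); WM=12; [0,10) fires=4
i=5 t=30 v=7: → [28,38),[21,31); WM=28; [7,17) fires=2 [14,24) fires=1
i=6 t=32 v=8: → [28,38); WM=30
i=7 t=40 v=9: → [35,45); WM=38; [21,31) fires=1 [28,38) fires=2
i=8 t=6 v=6: DROP (t<38-2); WM=38
i=9 t=43 v=2: → [42,52),[35,45); WM=41
i=10 t=53 v=2: → [49,59); WM=51; [35,45) fires=2
i=11 t=53 v=3: → [49,59); WM=51
i=12 t=40 v=5: DROP (t<51-2); WM=51
i=13 t=41 v=6: DROP (t<51-2); WM=51
i=14 t=53 v=4: → [49,59); WM=51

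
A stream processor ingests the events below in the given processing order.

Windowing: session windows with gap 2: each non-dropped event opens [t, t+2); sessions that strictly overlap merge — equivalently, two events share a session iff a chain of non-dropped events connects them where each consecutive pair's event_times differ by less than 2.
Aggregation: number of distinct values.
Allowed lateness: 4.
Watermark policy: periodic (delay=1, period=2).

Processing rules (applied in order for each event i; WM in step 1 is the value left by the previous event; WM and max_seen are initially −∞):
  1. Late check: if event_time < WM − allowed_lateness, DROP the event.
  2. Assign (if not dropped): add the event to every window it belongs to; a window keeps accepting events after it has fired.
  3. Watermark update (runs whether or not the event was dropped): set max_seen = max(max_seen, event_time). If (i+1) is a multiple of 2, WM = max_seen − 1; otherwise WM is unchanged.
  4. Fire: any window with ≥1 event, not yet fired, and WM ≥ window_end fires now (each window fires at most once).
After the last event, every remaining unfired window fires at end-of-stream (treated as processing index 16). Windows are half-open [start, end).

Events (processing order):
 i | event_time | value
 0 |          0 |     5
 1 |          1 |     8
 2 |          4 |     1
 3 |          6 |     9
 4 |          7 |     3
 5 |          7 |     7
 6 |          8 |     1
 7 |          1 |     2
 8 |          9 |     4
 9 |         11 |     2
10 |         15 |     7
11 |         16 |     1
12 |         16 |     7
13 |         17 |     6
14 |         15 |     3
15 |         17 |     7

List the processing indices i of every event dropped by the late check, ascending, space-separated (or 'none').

i=0 t=0 v=5: → [0,2); WM=−∞
i=1 t=1 v=8: → [0,3); WM=0
i=2 t=4 v=1: → [4,6); WM=0
i=3 t=6 v=9: → [6,8); WM=5
i=4 t=7 v=3: → [6,9); WM=5
i=5 t=7 v=7: → [6,9); WM=6
i=6 t=8 v=1: → [6,10); WM=6
i=7 t=1 v=2: DROP (t<6-4); WM=7
i=8 t=9 v=4: → [6,11); WM=7
i=9 t=11 v=2: → [11,13); WM=10
i=10 t=15 v=7: → [15,17); WM=10
i=11 t=16 v=1: → [15,18); WM=15
i=12 t=16 v=7: → [15,18); WM=15
i=13 t=17 v=6: → [15,19); WM=16
i=14 t=15 v=3: → [15,19); WM=16
i=15 t=17 v=7: → [15,19); WM=16

7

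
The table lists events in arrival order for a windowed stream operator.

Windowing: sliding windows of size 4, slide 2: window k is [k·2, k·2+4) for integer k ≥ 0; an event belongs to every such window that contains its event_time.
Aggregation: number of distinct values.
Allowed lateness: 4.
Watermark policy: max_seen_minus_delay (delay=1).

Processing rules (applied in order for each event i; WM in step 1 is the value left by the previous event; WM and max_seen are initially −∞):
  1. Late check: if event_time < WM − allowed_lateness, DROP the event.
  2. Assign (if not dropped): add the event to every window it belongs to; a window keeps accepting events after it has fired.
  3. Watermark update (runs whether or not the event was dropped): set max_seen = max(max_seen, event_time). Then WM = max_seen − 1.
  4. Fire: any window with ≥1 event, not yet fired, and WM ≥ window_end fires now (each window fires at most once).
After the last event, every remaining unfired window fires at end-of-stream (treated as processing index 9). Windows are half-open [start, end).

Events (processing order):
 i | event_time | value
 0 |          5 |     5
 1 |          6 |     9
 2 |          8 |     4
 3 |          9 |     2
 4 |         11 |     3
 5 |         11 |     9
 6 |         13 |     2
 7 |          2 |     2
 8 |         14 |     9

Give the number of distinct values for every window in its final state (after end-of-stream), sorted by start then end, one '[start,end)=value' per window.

i=0 t=5 v=5: → [4,8),[2,6); WM=4
i=1 t=6 v=9: → [6,10),[4,8); WM=5
i=2 t=8 v=4: → [8,12),[6,10); WM=7; [2,6) fires=1
i=3 t=9 v=2: → [8,12),[6,10); WM=8; [4,8) fires=2
i=4 t=11 v=3: → [10,14),[8,12); WM=10; [6,10) fires=3
i=5 t=11 v=9: → [10,14),[8,12); WM=10
i=6 t=13 v=2: → [12,16),[10,14); WM=12; [8,12) fires=4
i=7 t=2 v=2: DROP (t<12-4); WM=12
i=8 t=14 v=9: → [14,18),[12,16); WM=13

[2,6)=1 [4,8)=2 [6,10)=3 [8,12)=4 [10,14)=3 [12,16)=2 [14,18)=1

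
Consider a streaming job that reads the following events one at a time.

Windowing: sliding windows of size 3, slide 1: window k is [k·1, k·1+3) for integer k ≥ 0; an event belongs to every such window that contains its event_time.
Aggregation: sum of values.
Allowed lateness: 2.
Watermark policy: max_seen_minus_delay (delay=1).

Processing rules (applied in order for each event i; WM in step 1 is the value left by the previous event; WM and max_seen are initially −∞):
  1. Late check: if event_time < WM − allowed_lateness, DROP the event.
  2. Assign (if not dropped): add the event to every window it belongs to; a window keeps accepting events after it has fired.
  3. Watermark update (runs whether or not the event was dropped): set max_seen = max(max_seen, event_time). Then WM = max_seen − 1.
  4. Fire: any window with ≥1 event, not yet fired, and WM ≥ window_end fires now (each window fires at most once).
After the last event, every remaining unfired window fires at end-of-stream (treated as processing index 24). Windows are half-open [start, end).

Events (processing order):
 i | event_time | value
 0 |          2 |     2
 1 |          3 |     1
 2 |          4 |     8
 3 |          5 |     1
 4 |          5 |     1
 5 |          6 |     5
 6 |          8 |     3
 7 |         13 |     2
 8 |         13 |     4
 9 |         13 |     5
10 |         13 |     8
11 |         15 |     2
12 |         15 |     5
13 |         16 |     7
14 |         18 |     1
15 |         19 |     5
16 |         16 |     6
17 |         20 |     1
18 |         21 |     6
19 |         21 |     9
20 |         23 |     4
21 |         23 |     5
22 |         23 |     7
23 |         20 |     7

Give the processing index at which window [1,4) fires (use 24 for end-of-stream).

i=0 t=2 v=2: → [2,5),[1,4),[0,3); WM=1
i=1 t=3 v=1: → [3,6),[2,5),[1,4); WM=2
i=2 t=4 v=8: → [4,7),[3,6),[2,5); WM=3; [0,3) fires=2
i=3 t=5 v=1: → [5,8),[4,7),[3,6); WM=4; [1,4) fires=3
i=4 t=5 v=1: → [5,8),[4,7),[3,6); WM=4
i=5 t=6 v=5: → [6,9),[5,8),[4,7); WM=5; [2,5) fires=11
i=6 t=8 v=3: → [8,11),[7,10),[6,9); WM=7; [3,6) fires=11 [4,7) fires=15
i=7 t=13 v=2: → [13,16),[12,15),[11,14); WM=12; [5,8) fires=7 [6,9) fires=8 [7,10) fires=3 [8,11) fires=3
i=8 t=13 v=4: → [13,16),[12,15),[11,14); WM=12
i=9 t=13 v=5: → [13,16),[12,15),[11,14); WM=12
i=10 t=13 v=8: → [13,16),[12,15),[11,14); WM=12
i=11 t=15 v=2: → [15,18),[14,17),[13,16); WM=14; [11,14) fires=19
i=12 t=15 v=5: → [15,18),[14,17),[13,16); WM=14
i=13 t=16 v=7: → [16,19),[15,18),[14,17); WM=15; [12,15) fires=19
i=14 t=18 v=1: → [18,21),[17,20),[16,19); WM=17; [13,16) fires=26 [14,17) fires=14
i=15 t=19 v=5: → [19,22),[18,21),[17,20); WM=18; [15,18) fires=14
i=16 t=16 v=6: → [16,19),[15,18),[14,17); WM=18
i=17 t=20 v=1: → [20,23),[19,22),[18,21); WM=19; [16,19) fires=14
i=18 t=21 v=6: → [21,24),[20,23),[19,22); WM=20; [17,20) fires=6
i=19 t=21 v=9: → [21,24),[20,23),[19,22); WM=20
i=20 t=23 v=4: → [23,26),[22,25),[21,24); WM=22; [18,21) fires=7 [19,22) fires=21
i=21 t=23 v=5: → [23,26),[22,25),[21,24); WM=22
i=22 t=23 v=7: → [23,26),[22,25),[21,24); WM=22
i=23 t=20 v=7: → [20,23),[19,22),[18,21); WM=22

3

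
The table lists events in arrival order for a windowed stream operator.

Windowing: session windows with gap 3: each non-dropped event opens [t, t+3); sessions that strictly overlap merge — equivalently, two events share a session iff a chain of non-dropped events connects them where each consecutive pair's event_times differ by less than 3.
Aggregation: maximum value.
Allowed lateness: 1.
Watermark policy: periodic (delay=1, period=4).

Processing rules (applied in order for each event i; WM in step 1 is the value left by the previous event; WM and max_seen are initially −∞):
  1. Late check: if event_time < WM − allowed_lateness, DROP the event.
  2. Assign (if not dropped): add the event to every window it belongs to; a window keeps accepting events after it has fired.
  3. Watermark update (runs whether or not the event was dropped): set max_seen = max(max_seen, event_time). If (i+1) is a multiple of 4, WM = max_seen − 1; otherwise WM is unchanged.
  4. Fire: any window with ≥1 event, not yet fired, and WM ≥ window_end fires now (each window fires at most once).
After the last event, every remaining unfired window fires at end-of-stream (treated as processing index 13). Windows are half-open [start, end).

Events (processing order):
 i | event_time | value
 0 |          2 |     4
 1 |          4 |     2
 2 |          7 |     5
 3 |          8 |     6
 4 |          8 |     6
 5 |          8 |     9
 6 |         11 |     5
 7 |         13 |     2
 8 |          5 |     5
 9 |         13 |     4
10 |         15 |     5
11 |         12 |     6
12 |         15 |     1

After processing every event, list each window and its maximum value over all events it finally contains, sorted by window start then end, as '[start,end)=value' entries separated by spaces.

i=0 t=2 v=4: → [2,5); WM=−∞
i=1 t=4 v=2: → [2,7); WM=−∞
i=2 t=7 v=5: → [7,10); WM=−∞
i=3 t=8 v=6: → [7,11); WM=7
i=4 t=8 v=6: → [7,11); WM=7
i=5 t=8 v=9: → [7,11); WM=7
i=6 t=11 v=5: → [11,14); WM=7
i=7 t=13 v=2: → [11,16); WM=12
i=8 t=5 v=5: DROP (t<12-1); WM=12
i=9 t=13 v=4: → [11,16); WM=12
i=10 t=15 v=5: → [11,18); WM=12
i=11 t=12 v=6: → [11,18); WM=14
i=12 t=15 v=1: → [11,18); WM=14

[2,7)=4 [7,11)=9 [11,18)=6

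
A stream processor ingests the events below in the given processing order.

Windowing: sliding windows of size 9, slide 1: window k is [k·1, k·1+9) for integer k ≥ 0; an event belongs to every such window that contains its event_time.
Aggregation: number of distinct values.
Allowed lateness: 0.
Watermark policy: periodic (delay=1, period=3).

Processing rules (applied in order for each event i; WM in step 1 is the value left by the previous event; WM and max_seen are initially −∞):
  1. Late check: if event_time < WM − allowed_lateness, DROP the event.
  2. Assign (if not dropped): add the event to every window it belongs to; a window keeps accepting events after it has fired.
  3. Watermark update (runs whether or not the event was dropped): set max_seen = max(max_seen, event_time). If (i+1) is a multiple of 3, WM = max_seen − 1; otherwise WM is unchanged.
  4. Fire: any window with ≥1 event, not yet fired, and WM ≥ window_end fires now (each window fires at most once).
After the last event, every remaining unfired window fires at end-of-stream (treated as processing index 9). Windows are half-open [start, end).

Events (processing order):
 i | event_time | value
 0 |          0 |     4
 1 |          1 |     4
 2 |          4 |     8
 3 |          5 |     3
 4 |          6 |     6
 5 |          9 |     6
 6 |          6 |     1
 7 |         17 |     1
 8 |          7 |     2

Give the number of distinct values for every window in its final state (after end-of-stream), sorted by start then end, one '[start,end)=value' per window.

i=0 t=0 v=4: → [0,9); WM=−∞
i=1 t=1 v=4: → [1,10),[0,9); WM=−∞
i=2 t=4 v=8: → [4,13),[3,12),[2,11),[1,10),[0,9); WM=3
i=3 t=5 v=3: → [5,14),[4,13),[3,12),[2,11),[1,10),[0,9); WM=3
i=4 t=6 v=6: → [6,15),[5,14),[4,13),[3,12),[2,11),[1,10),[0,9); WM=3
i=5 t=9 v=6: → [9,18),[8,17),[7,16),[6,15),[5,14),[4,13),[3,12),[2,11),[1,10); WM=8
i=6 t=6 v=1: DROP (t<8-0); WM=8
i=7 t=17 v=1: → [17,26),[16,25),[15,24),[14,23),[13,22),[12,21),[11,20),[10,19),[9,18); WM=8
i=8 t=7 v=2: DROP (t<8-0); WM=16; [0,9) fires=4 [1,10) fires=4 [2,11) fires=3 [3,12) fires=3 [4,13) fires=3 [5,14) fires=2 [6,15) fires=1 [7,16) fires=1

[0,9)=4 [1,10)=4 [2,11)=3 [3,12)=3 [4,13)=3 [5,14)=2 [6,15)=1 [7,16)=1 [8,17)=1 [9,18)=2 [10,19)=1 [11,20)=1 [12,21)=1 [13,22)=1 [14,23)=1 [15,24)=1 [16,25)=1 [17,26)=1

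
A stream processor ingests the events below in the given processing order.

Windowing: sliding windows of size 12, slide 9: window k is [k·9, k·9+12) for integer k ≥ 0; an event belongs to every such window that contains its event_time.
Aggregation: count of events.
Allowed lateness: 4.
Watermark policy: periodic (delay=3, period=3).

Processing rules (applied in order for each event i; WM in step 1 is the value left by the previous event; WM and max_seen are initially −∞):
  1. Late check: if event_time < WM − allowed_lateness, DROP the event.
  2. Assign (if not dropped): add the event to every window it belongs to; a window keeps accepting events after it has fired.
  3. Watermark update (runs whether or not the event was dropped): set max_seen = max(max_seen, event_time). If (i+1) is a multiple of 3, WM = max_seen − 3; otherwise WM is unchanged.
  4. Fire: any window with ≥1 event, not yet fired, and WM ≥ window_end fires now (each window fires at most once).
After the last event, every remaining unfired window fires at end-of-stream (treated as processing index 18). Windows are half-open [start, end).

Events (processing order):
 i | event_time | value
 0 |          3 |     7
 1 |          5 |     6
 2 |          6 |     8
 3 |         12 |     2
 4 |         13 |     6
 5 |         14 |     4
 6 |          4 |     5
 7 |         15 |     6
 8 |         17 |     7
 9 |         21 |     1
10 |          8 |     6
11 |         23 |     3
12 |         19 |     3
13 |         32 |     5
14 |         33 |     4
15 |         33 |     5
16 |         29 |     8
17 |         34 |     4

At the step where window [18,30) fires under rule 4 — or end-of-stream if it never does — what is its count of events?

3

i=0 t=3 v=7: → [0,12); WM=−∞
i=1 t=5 v=6: → [0,12); WM=−∞
i=2 t=6 v=8: → [0,12); WM=3
i=3 t=12 v=2: → [9,21); WM=3
i=4 t=13 v=6: → [9,21); WM=3
i=5 t=14 v=4: → [9,21); WM=11
i=6 t=4 v=5: DROP (t<11-4); WM=11
i=7 t=15 v=6: → [9,21); WM=11
i=8 t=17 v=7: → [9,21); WM=14; [0,12) fires=3
i=9 t=21 v=1: → [18,30); WM=14
i=10 t=8 v=6: DROP (t<14-4); WM=14
i=11 t=23 v=3: → [18,30); WM=20
i=12 t=19 v=3: → [18,30),[9,21); WM=20
i=13 t=32 v=5: → [27,39); WM=20
i=14 t=33 v=4: → [27,39); WM=30; [9,21) fires=6 [18,30) fires=3
i=15 t=33 v=5: → [27,39); WM=30
i=16 t=29 v=8: → [27,39),[18,30); WM=30
i=17 t=34 v=4: → [27,39); WM=31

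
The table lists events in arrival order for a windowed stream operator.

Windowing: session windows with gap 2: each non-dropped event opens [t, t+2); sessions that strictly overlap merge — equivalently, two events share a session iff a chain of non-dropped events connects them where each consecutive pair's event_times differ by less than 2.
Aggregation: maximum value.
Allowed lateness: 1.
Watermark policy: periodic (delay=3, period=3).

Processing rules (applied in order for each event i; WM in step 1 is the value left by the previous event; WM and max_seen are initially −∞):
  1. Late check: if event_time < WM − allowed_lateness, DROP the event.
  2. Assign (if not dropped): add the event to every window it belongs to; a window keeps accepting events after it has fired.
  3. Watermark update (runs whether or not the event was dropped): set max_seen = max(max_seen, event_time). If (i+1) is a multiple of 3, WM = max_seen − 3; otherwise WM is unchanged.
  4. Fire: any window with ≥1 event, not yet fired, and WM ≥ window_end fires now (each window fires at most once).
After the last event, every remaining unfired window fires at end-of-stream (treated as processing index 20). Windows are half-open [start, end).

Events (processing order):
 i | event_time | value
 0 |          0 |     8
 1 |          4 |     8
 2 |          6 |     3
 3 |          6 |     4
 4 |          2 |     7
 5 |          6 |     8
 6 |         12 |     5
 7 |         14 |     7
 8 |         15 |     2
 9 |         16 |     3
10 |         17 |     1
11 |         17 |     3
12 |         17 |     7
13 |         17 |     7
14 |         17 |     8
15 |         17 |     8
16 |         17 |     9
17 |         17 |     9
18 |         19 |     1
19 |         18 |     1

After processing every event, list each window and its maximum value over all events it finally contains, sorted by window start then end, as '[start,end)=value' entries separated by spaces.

i=0 t=0 v=8: → [0,2); WM=−∞
i=1 t=4 v=8: → [4,6); WM=−∞
i=2 t=6 v=3: → [6,8); WM=3
i=3 t=6 v=4: → [6,8); WM=3
i=4 t=2 v=7: → [2,4); WM=3
i=5 t=6 v=8: → [6,8); WM=3
i=6 t=12 v=5: → [12,14); WM=3
i=7 t=14 v=7: → [14,16); WM=3
i=8 t=15 v=2: → [14,17); WM=12
i=9 t=16 v=3: → [14,18); WM=12
i=10 t=17 v=1: → [14,19); WM=12
i=11 t=17 v=3: → [14,19); WM=14
i=12 t=17 v=7: → [14,19); WM=14
i=13 t=17 v=7: → [14,19); WM=14
i=14 t=17 v=8: → [14,19); WM=14
i=15 t=17 v=8: → [14,19); WM=14
i=16 t=17 v=9: → [14,19); WM=14
i=17 t=17 v=9: → [14,19); WM=14
i=18 t=19 v=1: → [19,21); WM=14
i=19 t=18 v=1: → [14,21); WM=14

[0,2)=8 [2,4)=7 [4,6)=8 [6,8)=8 [12,14)=5 [14,21)=9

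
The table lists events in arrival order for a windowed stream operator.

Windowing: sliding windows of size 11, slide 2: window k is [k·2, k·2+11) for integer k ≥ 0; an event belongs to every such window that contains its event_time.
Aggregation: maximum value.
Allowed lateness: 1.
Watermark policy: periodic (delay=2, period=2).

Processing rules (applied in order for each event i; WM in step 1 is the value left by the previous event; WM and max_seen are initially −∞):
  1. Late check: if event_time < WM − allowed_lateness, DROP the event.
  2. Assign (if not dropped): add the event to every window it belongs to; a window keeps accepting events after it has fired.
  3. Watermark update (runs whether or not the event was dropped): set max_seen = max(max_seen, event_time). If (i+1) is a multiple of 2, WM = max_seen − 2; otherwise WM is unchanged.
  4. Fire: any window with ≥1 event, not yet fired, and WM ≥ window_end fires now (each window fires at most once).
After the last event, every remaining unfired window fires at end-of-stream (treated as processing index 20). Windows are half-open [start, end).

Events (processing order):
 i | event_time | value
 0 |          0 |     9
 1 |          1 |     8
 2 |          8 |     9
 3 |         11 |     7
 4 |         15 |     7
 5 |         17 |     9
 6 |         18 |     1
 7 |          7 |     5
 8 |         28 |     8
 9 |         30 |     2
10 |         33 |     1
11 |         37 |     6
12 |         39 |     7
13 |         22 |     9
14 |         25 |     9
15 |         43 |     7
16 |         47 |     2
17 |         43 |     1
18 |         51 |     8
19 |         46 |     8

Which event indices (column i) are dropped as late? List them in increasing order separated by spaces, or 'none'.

7 13 14

i=0 t=0 v=9: → [0,11); WM=−∞
i=1 t=1 v=8: → [0,11); WM=-1
i=2 t=8 v=9: → [8,19),[6,17),[4,15),[2,13),[0,11); WM=-1
i=3 t=11 v=7: → [10,21),[8,19),[6,17),[4,15),[2,13); WM=9
i=4 t=15 v=7: → [14,25),[12,23),[10,21),[8,19),[6,17); WM=9
i=5 t=17 v=9: → [16,27),[14,25),[12,23),[10,21),[8,19); WM=15; [0,11) fires=9 [2,13) fires=9 [4,15) fires=9
i=6 t=18 v=1: → [18,29),[16,27),[14,25),[12,23),[10,21),[8,19); WM=15
i=7 t=7 v=5: DROP (t<15-1); WM=16
i=8 t=28 v=8: → [28,39),[26,37),[24,35),[22,33),[20,31),[18,29); WM=16
i=9 t=30 v=2: → [30,41),[28,39),[26,37),[24,35),[22,33),[20,31); WM=28; [6,17) fires=9 [8,19) fires=9 [10,21) fires=9 [12,23) fires=9 [14,25) fires=9 [16,27) fires=9
i=10 t=33 v=1: → [32,43),[30,41),[28,39),[26,37),[24,35); WM=28
i=11 t=37 v=6: → [36,47),[34,45),[32,43),[30,41),[28,39); WM=35; [18,29) fires=8 [20,31) fires=8 [22,33) fires=8 [24,35) fires=8
i=12 t=39 v=7: → [38,49),[36,47),[34,45),[32,43),[30,41); WM=35
i=13 t=22 v=9: DROP (t<35-1); WM=37; [26,37) fires=8
i=14 t=25 v=9: DROP (t<37-1); WM=37
i=15 t=43 v=7: → [42,53),[40,51),[38,49),[36,47),[34,45); WM=41; [28,39) fires=8 [30,41) fires=7
i=16 t=47 v=2: → [46,57),[44,55),[42,53),[40,51),[38,49); WM=41
i=17 t=43 v=1: → [42,53),[40,51),[38,49),[36,47),[34,45); WM=45; [32,43) fires=7 [34,45) fires=7
i=18 t=51 v=8: → [50,61),[48,59),[46,57),[44,55),[42,53); WM=45
i=19 t=46 v=8: → [46,57),[44,55),[42,53),[40,51),[38,49),[36,47); WM=49; [36,47) fires=8 [38,49) fires=8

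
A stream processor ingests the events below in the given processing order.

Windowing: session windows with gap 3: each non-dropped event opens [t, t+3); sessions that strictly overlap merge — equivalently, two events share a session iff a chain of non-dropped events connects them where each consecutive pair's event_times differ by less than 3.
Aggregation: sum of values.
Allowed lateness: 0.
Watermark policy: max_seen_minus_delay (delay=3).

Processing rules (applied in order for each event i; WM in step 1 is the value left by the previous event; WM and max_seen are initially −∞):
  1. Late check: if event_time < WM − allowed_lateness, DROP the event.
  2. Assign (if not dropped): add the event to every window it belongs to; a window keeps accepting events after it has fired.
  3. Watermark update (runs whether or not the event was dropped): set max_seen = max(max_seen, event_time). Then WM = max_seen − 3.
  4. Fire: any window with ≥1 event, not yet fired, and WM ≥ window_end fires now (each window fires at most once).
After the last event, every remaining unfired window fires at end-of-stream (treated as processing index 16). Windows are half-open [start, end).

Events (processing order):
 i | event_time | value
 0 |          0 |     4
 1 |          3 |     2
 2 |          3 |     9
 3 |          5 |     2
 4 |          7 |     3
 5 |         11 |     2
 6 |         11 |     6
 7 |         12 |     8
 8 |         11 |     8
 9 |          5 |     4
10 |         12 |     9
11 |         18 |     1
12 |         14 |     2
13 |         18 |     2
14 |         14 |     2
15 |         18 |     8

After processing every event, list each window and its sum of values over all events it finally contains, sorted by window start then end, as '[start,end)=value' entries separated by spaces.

i=0 t=0 v=4: → [0,3); WM=-3
i=1 t=3 v=2: → [3,6); WM=0
i=2 t=3 v=9: → [3,6); WM=0
i=3 t=5 v=2: → [3,8); WM=2
i=4 t=7 v=3: → [3,10); WM=4
i=5 t=11 v=2: → [11,14); WM=8
i=6 t=11 v=6: → [11,14); WM=8
i=7 t=12 v=8: → [11,15); WM=9
i=8 t=11 v=8: → [11,15); WM=9
i=9 t=5 v=4: DROP (t<9-0); WM=9
i=10 t=12 v=9: → [11,15); WM=9
i=11 t=18 v=1: → [18,21); WM=15
i=12 t=14 v=2: DROP (t<15-0); WM=15
i=13 t=18 v=2: → [18,21); WM=15
i=14 t=14 v=2: DROP (t<15-0); WM=15
i=15 t=18 v=8: → [18,21); WM=15

[0,3)=4 [3,10)=16 [11,15)=33 [18,21)=11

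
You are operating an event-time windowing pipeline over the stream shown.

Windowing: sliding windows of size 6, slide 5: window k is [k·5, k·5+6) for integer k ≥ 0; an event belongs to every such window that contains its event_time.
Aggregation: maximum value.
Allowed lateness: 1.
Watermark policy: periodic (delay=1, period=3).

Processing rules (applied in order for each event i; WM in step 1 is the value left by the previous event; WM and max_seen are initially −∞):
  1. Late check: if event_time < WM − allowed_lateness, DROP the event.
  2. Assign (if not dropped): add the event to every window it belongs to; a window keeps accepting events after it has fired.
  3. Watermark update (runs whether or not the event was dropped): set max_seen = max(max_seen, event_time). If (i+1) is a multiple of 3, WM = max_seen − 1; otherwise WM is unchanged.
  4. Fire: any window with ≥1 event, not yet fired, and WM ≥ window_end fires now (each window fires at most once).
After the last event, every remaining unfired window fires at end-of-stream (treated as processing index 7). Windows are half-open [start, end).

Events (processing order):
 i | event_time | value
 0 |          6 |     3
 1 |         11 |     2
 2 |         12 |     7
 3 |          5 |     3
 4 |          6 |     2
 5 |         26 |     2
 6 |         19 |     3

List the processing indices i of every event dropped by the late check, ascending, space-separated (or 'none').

i=0 t=6 v=3: → [5,11); WM=−∞
i=1 t=11 v=2: → [10,16); WM=−∞
i=2 t=12 v=7: → [10,16); WM=11; [5,11) fires=3
i=3 t=5 v=3: DROP (t<11-1); WM=11
i=4 t=6 v=2: DROP (t<11-1); WM=11
i=5 t=26 v=2: → [25,31); WM=25; [10,16) fires=7
i=6 t=19 v=3: DROP (t<25-1); WM=25

3 4 6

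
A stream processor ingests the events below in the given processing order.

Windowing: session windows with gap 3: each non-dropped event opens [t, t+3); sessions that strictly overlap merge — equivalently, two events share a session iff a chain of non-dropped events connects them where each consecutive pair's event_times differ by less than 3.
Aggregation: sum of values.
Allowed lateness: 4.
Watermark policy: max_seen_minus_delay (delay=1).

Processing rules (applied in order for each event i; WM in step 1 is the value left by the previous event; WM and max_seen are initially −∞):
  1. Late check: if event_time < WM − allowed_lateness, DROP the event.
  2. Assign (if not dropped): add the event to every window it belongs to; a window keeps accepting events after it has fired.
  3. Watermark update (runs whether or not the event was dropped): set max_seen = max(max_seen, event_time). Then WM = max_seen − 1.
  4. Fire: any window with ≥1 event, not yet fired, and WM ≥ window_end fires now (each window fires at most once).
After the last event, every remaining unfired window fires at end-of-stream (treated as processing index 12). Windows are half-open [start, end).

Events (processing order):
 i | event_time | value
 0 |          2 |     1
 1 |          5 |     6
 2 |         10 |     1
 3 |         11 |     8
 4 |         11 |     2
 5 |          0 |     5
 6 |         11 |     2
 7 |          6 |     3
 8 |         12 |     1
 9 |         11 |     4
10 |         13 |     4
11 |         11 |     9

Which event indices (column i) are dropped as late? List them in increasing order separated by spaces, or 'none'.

5

i=0 t=2 v=1: → [2,5); WM=1
i=1 t=5 v=6: → [5,8); WM=4
i=2 t=10 v=1: → [10,13); WM=9
i=3 t=11 v=8: → [10,14); WM=10
i=4 t=11 v=2: → [10,14); WM=10
i=5 t=0 v=5: DROP (t<10-4); WM=10
i=6 t=11 v=2: → [10,14); WM=10
i=7 t=6 v=3: → [5,9); WM=10
i=8 t=12 v=1: → [10,15); WM=11
i=9 t=11 v=4: → [10,15); WM=11
i=10 t=13 v=4: → [10,16); WM=12
i=11 t=11 v=9: → [10,16); WM=12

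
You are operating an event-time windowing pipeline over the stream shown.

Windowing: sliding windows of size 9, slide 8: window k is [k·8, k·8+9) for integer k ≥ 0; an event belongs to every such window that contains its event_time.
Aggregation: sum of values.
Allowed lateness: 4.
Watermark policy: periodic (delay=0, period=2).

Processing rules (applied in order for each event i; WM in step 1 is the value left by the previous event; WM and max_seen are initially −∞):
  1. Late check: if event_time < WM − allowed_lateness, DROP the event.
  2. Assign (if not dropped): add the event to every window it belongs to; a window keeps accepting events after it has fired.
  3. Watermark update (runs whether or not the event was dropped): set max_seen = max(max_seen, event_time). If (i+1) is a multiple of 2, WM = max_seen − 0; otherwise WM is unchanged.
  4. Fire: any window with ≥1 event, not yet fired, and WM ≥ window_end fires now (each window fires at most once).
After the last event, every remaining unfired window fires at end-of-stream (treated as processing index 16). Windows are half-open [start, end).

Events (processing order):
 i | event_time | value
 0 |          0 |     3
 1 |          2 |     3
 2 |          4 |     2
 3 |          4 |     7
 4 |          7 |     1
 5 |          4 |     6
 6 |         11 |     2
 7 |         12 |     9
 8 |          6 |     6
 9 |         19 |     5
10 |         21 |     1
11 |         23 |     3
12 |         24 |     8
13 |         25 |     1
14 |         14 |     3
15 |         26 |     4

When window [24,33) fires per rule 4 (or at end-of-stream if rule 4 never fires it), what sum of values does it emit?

13

i=0 t=0 v=3: → [0,9); WM=−∞
i=1 t=2 v=3: → [0,9); WM=2
i=2 t=4 v=2: → [0,9); WM=2
i=3 t=4 v=7: → [0,9); WM=4
i=4 t=7 v=1: → [0,9); WM=4
i=5 t=4 v=6: → [0,9); WM=7
i=6 t=11 v=2: → [8,17); WM=7
i=7 t=12 v=9: → [8,17); WM=12; [0,9) fires=22
i=8 t=6 v=6: DROP (t<12-4); WM=12
i=9 t=19 v=5: → [16,25); WM=19; [8,17) fires=11
i=10 t=21 v=1: → [16,25); WM=19
i=11 t=23 v=3: → [16,25); WM=23
i=12 t=24 v=8: → [24,33),[16,25); WM=23
i=13 t=25 v=1: → [24,33); WM=25; [16,25) fires=17
i=14 t=14 v=3: DROP (t<25-4); WM=25
i=15 t=26 v=4: → [24,33); WM=26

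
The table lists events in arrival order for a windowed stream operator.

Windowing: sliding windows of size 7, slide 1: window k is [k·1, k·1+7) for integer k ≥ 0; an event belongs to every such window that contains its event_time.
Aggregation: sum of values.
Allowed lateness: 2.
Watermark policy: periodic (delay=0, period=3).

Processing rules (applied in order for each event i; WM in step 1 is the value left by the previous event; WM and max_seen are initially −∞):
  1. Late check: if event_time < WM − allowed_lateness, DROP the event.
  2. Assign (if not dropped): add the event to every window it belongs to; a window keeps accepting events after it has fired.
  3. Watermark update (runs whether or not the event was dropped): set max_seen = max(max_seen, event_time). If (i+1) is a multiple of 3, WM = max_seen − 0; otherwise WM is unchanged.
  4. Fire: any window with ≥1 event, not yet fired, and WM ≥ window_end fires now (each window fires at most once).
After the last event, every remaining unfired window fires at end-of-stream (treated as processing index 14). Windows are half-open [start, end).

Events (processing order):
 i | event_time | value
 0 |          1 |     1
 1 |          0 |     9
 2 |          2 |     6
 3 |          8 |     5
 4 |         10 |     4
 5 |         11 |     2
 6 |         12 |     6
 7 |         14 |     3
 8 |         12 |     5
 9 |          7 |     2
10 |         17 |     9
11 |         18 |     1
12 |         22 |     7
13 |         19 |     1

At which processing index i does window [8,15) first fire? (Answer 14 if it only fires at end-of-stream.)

i=0 t=1 v=1: → [1,8),[0,7); WM=−∞
i=1 t=0 v=9: → [0,7); WM=−∞
i=2 t=2 v=6: → [2,9),[1,8),[0,7); WM=2
i=3 t=8 v=5: → [8,15),[7,14),[6,13),[5,12),[4,11),[3,10),[2,9); WM=2
i=4 t=10 v=4: → [10,17),[9,16),[8,15),[7,14),[6,13),[5,12),[4,11); WM=2
i=5 t=11 v=2: → [11,18),[10,17),[9,16),[8,15),[7,14),[6,13),[5,12); WM=11; [0,7) fires=16 [1,8) fires=7 [2,9) fires=11 [3,10) fires=5 [4,11) fires=9
i=6 t=12 v=6: → [12,19),[11,18),[10,17),[9,16),[8,15),[7,14),[6,13); WM=11
i=7 t=14 v=3: → [14,21),[13,20),[12,19),[11,18),[10,17),[9,16),[8,15); WM=11
i=8 t=12 v=5: → [12,19),[11,18),[10,17),[9,16),[8,15),[7,14),[6,13); WM=14; [5,12) fires=11 [6,13) fires=22 [7,14) fires=22
i=9 t=7 v=2: DROP (t<14-2); WM=14
i=10 t=17 v=9: → [17,24),[16,23),[15,22),[14,21),[13,20),[12,19),[11,18); WM=14
i=11 t=18 v=1: → [18,25),[17,24),[16,23),[15,22),[14,21),[13,20),[12,19); WM=18; [8,15) fires=25 [9,16) fires=20 [10,17) fires=20 [11,18) fires=25
i=12 t=22 v=7: → [22,29),[21,28),[20,27),[19,26),[18,25),[17,24),[16,23); WM=18
i=13 t=19 v=1: → [19,26),[18,25),[17,24),[16,23),[15,22),[14,21),[13,20); WM=18

11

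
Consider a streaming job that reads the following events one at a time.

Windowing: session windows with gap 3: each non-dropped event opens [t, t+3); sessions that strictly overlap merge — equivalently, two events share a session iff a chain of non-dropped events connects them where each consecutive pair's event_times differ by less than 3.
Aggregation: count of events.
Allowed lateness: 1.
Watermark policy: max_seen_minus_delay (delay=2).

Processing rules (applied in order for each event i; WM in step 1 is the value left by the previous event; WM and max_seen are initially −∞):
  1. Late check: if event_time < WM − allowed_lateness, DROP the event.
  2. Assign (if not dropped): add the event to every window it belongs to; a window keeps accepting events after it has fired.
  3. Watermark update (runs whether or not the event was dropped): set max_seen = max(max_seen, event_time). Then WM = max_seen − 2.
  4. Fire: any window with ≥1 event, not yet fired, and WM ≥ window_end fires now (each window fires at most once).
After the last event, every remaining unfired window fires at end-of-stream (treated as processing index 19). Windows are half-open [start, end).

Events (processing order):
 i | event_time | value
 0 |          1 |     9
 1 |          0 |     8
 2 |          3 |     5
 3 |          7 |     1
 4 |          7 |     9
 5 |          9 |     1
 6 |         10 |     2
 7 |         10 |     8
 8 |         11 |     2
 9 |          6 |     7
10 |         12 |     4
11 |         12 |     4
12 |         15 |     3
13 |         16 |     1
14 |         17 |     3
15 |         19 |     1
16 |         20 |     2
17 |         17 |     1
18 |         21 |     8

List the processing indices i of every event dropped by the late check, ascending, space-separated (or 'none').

i=0 t=1 v=9: → [1,4); WM=-1
i=1 t=0 v=8: → [0,4); WM=-1
i=2 t=3 v=5: → [0,6); WM=1
i=3 t=7 v=1: → [7,10); WM=5
i=4 t=7 v=9: → [7,10); WM=5
i=5 t=9 v=1: → [7,12); WM=7
i=6 t=10 v=2: → [7,13); WM=8
i=7 t=10 v=8: → [7,13); WM=8
i=8 t=11 v=2: → [7,14); WM=9
i=9 t=6 v=7: DROP (t<9-1); WM=9
i=10 t=12 v=4: → [7,15); WM=10
i=11 t=12 v=4: → [7,15); WM=10
i=12 t=15 v=3: → [15,18); WM=13
i=13 t=16 v=1: → [15,19); WM=14
i=14 t=17 v=3: → [15,20); WM=15
i=15 t=19 v=1: → [15,22); WM=17
i=16 t=20 v=2: → [15,23); WM=18
i=17 t=17 v=1: → [15,23); WM=18
i=18 t=21 v=8: → [15,24); WM=19

9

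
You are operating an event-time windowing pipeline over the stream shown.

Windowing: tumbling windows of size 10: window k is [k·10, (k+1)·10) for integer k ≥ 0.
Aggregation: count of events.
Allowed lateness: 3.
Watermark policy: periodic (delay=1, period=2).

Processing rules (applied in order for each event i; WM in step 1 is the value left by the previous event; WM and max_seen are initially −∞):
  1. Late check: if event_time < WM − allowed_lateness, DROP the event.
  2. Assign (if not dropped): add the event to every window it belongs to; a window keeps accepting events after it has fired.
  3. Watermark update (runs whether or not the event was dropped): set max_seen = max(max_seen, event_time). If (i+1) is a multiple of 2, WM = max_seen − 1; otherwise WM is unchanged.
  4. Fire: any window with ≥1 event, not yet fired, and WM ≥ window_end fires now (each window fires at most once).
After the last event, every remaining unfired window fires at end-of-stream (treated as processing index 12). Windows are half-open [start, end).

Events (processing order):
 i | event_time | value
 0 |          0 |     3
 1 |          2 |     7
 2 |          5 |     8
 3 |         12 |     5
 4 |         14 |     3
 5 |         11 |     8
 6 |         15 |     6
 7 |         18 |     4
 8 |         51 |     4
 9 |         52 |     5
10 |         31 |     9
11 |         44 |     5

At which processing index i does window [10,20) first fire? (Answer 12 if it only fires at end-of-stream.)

9

i=0 t=0 v=3: → [0,10); WM=−∞
i=1 t=2 v=7: → [0,10); WM=1
i=2 t=5 v=8: → [0,10); WM=1
i=3 t=12 v=5: → [10,20); WM=11; [0,10) fires=3
i=4 t=14 v=3: → [10,20); WM=11
i=5 t=11 v=8: → [10,20); WM=13
i=6 t=15 v=6: → [10,20); WM=13
i=7 t=18 v=4: → [10,20); WM=17
i=8 t=51 v=4: → [50,60); WM=17
i=9 t=52 v=5: → [50,60); WM=51; [10,20) fires=5
i=10 t=31 v=9: DROP (t<51-3); WM=51
i=11 t=44 v=5: DROP (t<51-3); WM=51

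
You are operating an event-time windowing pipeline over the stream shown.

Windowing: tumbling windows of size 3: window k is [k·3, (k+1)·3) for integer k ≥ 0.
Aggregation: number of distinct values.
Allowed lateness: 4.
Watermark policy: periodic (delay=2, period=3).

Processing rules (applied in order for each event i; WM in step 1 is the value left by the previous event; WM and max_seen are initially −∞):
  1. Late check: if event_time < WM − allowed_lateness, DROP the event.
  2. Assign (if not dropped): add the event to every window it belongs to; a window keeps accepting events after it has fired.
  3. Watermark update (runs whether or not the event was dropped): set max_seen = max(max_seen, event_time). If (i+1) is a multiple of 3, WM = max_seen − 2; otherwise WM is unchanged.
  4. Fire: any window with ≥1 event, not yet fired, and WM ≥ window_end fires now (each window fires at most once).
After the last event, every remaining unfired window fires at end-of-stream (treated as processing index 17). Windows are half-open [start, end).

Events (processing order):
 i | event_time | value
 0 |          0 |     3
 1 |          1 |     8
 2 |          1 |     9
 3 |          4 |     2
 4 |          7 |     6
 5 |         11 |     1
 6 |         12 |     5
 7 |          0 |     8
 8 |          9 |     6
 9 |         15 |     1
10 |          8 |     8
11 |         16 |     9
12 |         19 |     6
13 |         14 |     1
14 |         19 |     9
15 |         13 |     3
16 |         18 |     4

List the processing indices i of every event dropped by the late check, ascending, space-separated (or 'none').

7

i=0 t=0 v=3: → [0,3); WM=−∞
i=1 t=1 v=8: → [0,3); WM=−∞
i=2 t=1 v=9: → [0,3); WM=-1
i=3 t=4 v=2: → [3,6); WM=-1
i=4 t=7 v=6: → [6,9); WM=-1
i=5 t=11 v=1: → [9,12); WM=9; [0,3) fires=3 [3,6) fires=1 [6,9) fires=1
i=6 t=12 v=5: → [12,15); WM=9
i=7 t=0 v=8: DROP (t<9-4); WM=9
i=8 t=9 v=6: → [9,12); WM=10
i=9 t=15 v=1: → [15,18); WM=10
i=10 t=8 v=8: → [6,9); WM=10
i=11 t=16 v=9: → [15,18); WM=14; [9,12) fires=2
i=12 t=19 v=6: → [18,21); WM=14
i=13 t=14 v=1: → [12,15); WM=14
i=14 t=19 v=9: → [18,21); WM=17; [12,15) fires=2
i=15 t=13 v=3: → [12,15); WM=17
i=16 t=18 v=4: → [18,21); WM=17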